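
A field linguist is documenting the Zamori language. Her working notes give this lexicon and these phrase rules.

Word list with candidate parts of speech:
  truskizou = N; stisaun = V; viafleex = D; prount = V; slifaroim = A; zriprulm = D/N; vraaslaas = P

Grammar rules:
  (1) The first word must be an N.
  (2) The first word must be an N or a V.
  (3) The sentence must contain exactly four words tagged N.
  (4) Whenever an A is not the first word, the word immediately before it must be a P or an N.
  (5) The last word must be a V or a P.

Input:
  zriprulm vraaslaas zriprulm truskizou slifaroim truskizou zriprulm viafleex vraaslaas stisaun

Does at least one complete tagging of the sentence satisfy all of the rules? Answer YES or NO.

Candidates per position — 1:zriprulm {D,N}; 2:vraaslaas {P}; 3:zriprulm {D,N}; 4:truskizou {N}; 5:slifaroim {A}; 6:truskizou {N}; 7:zriprulm {D,N}; 8:viafleex {D}; 9:vraaslaas {P}; 10:stisaun {V}.
One satisfying assignment: N P D N A N N D P V.
Rule-by-rule: rule 1 ✓; rule 2 ✓; rule 3 ✓; rule 4 ✓; rule 5 ✓.

YES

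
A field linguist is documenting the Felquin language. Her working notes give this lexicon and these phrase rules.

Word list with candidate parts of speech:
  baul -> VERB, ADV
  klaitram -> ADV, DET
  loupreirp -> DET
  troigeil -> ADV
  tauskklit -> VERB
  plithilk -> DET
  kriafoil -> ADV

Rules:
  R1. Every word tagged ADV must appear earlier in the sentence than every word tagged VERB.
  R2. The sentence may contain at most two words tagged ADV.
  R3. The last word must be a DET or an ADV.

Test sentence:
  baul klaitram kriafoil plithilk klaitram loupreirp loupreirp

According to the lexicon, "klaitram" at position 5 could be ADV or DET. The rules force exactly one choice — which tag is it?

DET

Candidates per position — 1:baul {VERB,ADV}; 2:klaitram {ADV,DET}; 3:kriafoil {ADV}; 4:plithilk {DET}; 5:klaitram {ADV,DET}; 6:loupreirp {DET}; 7:loupreirp {DET}.
Position 1: tagging it VERB would leave rule 1 unsatisfiable, so it must be ADV.
Position 2: tagging it ADV would leave rule 2 unsatisfiable, so it must be DET.
Position 5: tagging it ADV would leave rule 2 unsatisfiable, so it must be DET.
That leaves exactly one tagging: ADV DET ADV DET DET DET DET.
Checking: rule 1 satisfied; rule 2 satisfied; rule 3 satisfied.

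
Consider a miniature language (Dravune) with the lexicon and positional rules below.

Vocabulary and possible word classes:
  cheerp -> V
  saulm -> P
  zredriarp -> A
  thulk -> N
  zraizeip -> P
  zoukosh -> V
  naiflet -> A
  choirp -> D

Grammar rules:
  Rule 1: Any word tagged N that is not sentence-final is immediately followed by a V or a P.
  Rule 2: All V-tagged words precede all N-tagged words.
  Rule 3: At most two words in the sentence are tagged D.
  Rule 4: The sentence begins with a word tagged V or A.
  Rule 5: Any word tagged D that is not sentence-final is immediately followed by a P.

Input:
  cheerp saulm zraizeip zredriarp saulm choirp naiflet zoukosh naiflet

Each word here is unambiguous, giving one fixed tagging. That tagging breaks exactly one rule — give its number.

5

Fixed tagging: V P P A P D A V A.
Applying the rules: R1 ok, R2 ok, R3 ok, R4 ok, R5 fails.
Only rule 5 fails.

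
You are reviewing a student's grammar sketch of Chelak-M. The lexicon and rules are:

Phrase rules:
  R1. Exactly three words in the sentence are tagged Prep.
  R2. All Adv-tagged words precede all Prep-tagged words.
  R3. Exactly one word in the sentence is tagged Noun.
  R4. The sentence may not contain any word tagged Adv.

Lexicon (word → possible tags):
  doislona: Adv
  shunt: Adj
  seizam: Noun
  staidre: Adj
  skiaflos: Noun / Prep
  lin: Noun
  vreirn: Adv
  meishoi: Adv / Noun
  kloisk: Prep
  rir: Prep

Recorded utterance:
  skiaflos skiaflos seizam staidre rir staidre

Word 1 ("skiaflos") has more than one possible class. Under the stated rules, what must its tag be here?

Prep

Candidates per position — 1:skiaflos {Noun,Prep}; 2:skiaflos {Noun,Prep}; 3:seizam {Noun}; 4:staidre {Adj}; 5:rir {Prep}; 6:staidre {Adj}.
Word 1 cannot be Noun — rule 1 would then fail for every completion. It is Prep.
Word 2 cannot be Noun — rule 1 would then fail for every completion. It is Prep.
So the tagging must be: Prep Prep Noun Adj Prep Adj.
Verifying each rule — rule 1 satisfied; rule 2 satisfied; rule 3 satisfied; rule 4 satisfied.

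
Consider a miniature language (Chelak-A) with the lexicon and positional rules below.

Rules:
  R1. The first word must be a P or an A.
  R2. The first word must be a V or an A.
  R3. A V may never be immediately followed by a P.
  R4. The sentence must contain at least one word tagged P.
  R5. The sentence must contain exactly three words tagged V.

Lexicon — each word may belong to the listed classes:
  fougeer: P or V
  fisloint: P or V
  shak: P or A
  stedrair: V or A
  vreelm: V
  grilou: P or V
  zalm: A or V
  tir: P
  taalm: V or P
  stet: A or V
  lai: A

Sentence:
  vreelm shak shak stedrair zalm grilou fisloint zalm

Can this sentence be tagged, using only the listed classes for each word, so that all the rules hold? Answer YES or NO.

Candidates per position — 1:vreelm {V}; 2:shak {P,A}; 3:shak {P,A}; 4:stedrair {V,A}; 5:zalm {A,V}; 6:grilou {P,V}; 7:fisloint {P,V}; 8:zalm {A,V}.
Rule 1 cannot be satisfied by any choice of tags from the lexicon.
So there is no consistent tagging.

NO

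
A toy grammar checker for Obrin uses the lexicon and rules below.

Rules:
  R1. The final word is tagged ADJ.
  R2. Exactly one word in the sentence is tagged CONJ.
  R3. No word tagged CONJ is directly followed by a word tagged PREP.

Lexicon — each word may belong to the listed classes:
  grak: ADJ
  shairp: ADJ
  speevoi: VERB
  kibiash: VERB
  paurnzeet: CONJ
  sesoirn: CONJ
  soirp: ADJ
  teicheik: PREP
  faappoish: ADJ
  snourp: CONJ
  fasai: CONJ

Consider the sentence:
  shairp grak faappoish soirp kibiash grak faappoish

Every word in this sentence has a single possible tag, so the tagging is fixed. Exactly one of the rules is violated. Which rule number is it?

Fixed tagging: ADJ ADJ ADJ ADJ VERB ADJ ADJ.
Checking each rule: R1 holds, R2 violated, R3 holds.
Only rule 2 fails.

2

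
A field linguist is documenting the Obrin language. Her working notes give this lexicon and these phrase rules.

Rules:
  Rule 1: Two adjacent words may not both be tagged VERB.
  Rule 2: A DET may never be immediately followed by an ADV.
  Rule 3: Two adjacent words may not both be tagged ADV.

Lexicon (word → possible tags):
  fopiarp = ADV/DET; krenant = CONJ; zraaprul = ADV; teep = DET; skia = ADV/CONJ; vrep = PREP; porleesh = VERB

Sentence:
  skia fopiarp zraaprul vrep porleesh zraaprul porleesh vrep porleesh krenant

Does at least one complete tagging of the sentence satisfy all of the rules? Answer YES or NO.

NO

Candidates per position — 1:skia {ADV,CONJ}; 2:fopiarp {ADV,DET}; 3:zraaprul {ADV}; 4:vrep {PREP}; 5:porleesh {VERB}; 6:zraaprul {ADV}; 7:porleesh {VERB}; 8:vrep {PREP}; 9:porleesh {VERB}; 10:krenant {CONJ}.
Every candidate sequence violates at least one rule; no consistent tagging exists.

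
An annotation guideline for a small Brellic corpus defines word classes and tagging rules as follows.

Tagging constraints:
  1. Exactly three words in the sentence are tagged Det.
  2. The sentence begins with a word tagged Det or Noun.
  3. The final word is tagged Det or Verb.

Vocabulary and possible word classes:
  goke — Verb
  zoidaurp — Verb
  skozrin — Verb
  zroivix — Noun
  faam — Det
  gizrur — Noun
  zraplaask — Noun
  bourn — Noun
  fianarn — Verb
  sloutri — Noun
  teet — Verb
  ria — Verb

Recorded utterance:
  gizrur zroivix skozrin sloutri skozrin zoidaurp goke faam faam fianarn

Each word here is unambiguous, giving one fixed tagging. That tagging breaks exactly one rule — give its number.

1

Fixed tagging: Noun Noun Verb Noun Verb Verb Verb Det Det Verb.
Checking each rule: R1 ✗, R2 ✓, R3 ✓.
Only rule 1 fails.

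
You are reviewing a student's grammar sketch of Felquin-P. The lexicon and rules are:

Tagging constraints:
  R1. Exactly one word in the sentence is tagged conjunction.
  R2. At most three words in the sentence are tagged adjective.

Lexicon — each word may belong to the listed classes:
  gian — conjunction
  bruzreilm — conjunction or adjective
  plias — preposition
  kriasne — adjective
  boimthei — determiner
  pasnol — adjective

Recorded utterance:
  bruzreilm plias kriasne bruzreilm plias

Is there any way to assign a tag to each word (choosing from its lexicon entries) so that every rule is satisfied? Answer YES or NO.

YES

Candidates per position — 1:bruzreilm {conjunction,adjective}; 2:plias {preposition}; 3:kriasne {adjective}; 4:bruzreilm {conjunction,adjective}; 5:plias {preposition}.
One satisfying assignment: conjunction preposition adjective adjective preposition.
Verifying each rule — rule 1 ✓; rule 2 ✓.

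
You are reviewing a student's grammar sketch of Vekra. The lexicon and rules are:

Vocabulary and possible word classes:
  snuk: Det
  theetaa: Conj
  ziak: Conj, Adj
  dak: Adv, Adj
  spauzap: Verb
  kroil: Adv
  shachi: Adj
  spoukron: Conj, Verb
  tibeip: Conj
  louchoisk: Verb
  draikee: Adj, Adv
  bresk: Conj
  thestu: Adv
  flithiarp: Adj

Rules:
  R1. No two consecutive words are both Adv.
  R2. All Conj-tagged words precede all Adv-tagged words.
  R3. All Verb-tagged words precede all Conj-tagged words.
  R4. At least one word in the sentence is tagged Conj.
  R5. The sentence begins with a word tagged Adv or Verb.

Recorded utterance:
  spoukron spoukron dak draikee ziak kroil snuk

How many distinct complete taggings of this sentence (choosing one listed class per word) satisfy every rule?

5

Candidates per position — 1:spoukron {Conj,Verb}; 2:spoukron {Conj,Verb}; 3:dak {Adv,Adj}; 4:draikee {Adj,Adv}; 5:ziak {Conj,Adj}; 6:kroil {Adv}; 7:snuk {Det}.
There are 32 candidate sequences in total.
The sequences that satisfy every rule: Verb Conj Adv Adj Adj Adv Det; Verb Conj Adj Adj Conj Adv Det; Verb Conj Adj Adj Adj Adv Det; Verb Conj Adj Adv Adj Adv Det; Verb Verb Adj Adj Conj Adv Det.
Count = 5.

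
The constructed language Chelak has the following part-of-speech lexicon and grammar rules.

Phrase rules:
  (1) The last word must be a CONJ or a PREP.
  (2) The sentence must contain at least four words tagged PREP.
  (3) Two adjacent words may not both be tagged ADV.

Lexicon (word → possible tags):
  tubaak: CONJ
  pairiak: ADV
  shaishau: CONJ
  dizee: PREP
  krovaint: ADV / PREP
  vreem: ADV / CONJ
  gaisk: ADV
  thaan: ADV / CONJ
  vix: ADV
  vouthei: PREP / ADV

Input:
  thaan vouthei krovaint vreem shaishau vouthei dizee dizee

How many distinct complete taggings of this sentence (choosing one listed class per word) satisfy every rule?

12

Candidates per position — 1:thaan {ADV,CONJ}; 2:vouthei {PREP,ADV}; 3:krovaint {ADV,PREP}; 4:vreem {ADV,CONJ}; 5:shaishau {CONJ}; 6:vouthei {PREP,ADV}; 7:dizee {PREP}; 8:dizee {PREP}.
There are 32 candidate sequences in total.
Checking each against the rules leaves 12 sequences.
Count = 12.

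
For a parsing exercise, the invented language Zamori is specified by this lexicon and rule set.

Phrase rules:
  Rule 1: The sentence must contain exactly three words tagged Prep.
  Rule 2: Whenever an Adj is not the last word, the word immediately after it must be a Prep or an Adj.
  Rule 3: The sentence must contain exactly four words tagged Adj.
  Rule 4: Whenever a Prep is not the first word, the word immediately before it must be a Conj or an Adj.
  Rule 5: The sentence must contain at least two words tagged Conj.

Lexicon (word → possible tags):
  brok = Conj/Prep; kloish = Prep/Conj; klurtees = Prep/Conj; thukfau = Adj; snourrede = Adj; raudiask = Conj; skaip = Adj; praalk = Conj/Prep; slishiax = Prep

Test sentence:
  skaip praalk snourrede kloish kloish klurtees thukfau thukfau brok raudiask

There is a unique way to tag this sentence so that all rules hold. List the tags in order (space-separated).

Adj Prep Adj Prep Conj Conj Adj Adj Prep Conj

Candidates per position — 1:skaip {Adj}; 2:praalk {Conj,Prep}; 3:snourrede {Adj}; 4:kloish {Prep,Conj}; 5:kloish {Prep,Conj}; 6:klurtees {Prep,Conj}; 7:thukfau {Adj}; 8:thukfau {Adj}; 9:brok {Conj,Prep}; 10:raudiask {Conj}.
Word 2 cannot be Conj — rule 2 would then fail for every completion. It is Prep.
Word 4 cannot be Conj — rule 2 would then fail for every completion. It is Prep.
Word 5 cannot be Prep — rule 4 would then fail for every completion. It is Conj.
Word 9 cannot be Conj — rule 2 would then fail for every completion. It is Prep.
Word 6 cannot be Prep — rule 1 would then fail for every completion. It is Conj.
The unique satisfying tagging is: Adj Prep Adj Prep Conj Conj Adj Adj Prep Conj.
Rule-by-rule: rule 1 ok; rule 2 ok; rule 3 ok; rule 4 ok; rule 5 ok.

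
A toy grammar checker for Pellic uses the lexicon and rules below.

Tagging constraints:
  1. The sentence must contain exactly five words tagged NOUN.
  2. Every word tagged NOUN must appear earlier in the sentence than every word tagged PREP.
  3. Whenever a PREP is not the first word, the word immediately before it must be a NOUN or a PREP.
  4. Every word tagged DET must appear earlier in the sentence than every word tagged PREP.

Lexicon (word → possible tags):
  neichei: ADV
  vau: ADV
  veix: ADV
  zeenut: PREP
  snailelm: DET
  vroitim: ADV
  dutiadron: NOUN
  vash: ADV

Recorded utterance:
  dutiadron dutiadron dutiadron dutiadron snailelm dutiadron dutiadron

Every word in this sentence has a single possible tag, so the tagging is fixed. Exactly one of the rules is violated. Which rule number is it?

Fixed tagging: NOUN NOUN NOUN NOUN DET NOUN NOUN.
Checking each rule: R1 ✗, R2 ✓, R3 ✓, R4 ✓.
Only rule 1 fails.

1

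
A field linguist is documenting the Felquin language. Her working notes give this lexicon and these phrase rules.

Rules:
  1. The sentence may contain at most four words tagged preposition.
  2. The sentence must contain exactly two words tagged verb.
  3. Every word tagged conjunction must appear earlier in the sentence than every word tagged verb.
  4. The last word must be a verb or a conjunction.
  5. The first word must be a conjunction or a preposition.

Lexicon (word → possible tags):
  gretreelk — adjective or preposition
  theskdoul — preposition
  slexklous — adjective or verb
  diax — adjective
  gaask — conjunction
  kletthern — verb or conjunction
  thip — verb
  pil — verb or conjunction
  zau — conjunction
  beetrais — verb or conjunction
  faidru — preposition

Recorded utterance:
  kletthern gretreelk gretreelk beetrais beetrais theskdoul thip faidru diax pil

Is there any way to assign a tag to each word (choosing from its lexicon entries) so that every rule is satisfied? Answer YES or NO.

Candidates per position — 1:kletthern {verb,conjunction}; 2:gretreelk {adjective,preposition}; 3:gretreelk {adjective,preposition}; 4:beetrais {verb,conjunction}; 5:beetrais {verb,conjunction}; 6:theskdoul {preposition}; 7:thip {verb}; 8:faidru {preposition}; 9:diax {adjective}; 10:pil {verb,conjunction}.
One satisfying assignment: conjunction adjective preposition conjunction conjunction preposition verb preposition adjective verb.
Rule-by-rule: rule 1 holds; rule 2 holds; rule 3 holds; rule 4 holds; rule 5 holds.

YES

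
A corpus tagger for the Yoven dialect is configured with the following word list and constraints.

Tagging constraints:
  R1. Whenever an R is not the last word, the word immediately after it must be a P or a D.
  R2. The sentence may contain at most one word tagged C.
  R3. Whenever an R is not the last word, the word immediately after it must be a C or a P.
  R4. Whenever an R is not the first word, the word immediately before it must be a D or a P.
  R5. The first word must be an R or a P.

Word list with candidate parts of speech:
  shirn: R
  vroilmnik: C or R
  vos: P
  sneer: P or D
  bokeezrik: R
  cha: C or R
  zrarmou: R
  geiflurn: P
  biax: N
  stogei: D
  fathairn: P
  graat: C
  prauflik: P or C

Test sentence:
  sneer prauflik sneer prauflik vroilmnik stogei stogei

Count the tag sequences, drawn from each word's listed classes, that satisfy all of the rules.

Candidates per position — 1:sneer {P,D}; 2:prauflik {P,C}; 3:sneer {P,D}; 4:prauflik {P,C}; 5:vroilmnik {C,R}; 6:stogei {D}; 7:stogei {D}.
There are 32 candidate sequences in total.
The sequences that satisfy every rule: P P P P C D D; P P D P C D D.
Count = 2.

2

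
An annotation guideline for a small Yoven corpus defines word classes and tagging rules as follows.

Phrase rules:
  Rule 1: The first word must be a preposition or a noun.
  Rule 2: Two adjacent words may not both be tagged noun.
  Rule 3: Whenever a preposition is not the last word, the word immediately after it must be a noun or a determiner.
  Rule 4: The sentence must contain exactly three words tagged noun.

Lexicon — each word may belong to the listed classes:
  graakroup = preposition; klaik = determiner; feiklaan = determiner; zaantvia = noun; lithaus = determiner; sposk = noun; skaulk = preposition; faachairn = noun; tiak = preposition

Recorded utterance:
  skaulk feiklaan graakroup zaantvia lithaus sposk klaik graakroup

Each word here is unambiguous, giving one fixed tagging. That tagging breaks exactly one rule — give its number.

Fixed tagging: preposition determiner preposition noun determiner noun determiner preposition.
Applying the rules: R1 ✓, R2 ✓, R3 ✓, R4 ✗.
Only rule 4 fails.

4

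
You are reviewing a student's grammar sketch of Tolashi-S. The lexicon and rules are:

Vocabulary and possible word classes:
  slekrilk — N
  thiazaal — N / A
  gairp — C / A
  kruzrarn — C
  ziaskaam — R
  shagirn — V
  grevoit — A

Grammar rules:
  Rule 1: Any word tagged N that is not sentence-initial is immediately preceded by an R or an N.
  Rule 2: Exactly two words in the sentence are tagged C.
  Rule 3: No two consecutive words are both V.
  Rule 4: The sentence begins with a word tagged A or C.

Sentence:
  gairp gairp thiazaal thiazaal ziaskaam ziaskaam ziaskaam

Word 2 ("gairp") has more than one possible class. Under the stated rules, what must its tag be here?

C

Candidates per position — 1:gairp {C,A}; 2:gairp {C,A}; 3:thiazaal {N,A}; 4:thiazaal {N,A}; 5:ziaskaam {R}; 6:ziaskaam {R}; 7:ziaskaam {R}.
Word 1 cannot be A — rule 2 would then fail for every completion. It is C.
Word 2 cannot be A — rule 2 would then fail for every completion. It is C.
Word 3 cannot be N — rule 1 would then fail for every completion. It is A.
Word 4 cannot be N — rule 1 would then fail for every completion. It is A.
The unique satisfying tagging is: C C A A R R R.
Check: rule 1 satisfied; rule 2 satisfied; rule 3 satisfied; rule 4 satisfied.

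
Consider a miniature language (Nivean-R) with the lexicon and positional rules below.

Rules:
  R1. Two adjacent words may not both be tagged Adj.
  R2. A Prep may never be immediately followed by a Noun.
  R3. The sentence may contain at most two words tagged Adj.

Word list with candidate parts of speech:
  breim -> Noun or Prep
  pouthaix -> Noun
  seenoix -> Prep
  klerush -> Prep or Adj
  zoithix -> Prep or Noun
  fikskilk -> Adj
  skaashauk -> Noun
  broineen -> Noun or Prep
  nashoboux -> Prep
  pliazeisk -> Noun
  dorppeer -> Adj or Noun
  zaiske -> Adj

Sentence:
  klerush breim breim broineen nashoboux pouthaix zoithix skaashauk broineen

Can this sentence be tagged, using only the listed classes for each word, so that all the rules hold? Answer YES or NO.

NO

Candidates per position — 1:klerush {Prep,Adj}; 2:breim {Noun,Prep}; 3:breim {Noun,Prep}; 4:broineen {Noun,Prep}; 5:nashoboux {Prep}; 6:pouthaix {Noun}; 7:zoithix {Prep,Noun}; 8:skaashauk {Noun}; 9:broineen {Noun,Prep}.
Rule 2 cannot be satisfied by any choice of tags from the lexicon.
So there is no consistent tagging.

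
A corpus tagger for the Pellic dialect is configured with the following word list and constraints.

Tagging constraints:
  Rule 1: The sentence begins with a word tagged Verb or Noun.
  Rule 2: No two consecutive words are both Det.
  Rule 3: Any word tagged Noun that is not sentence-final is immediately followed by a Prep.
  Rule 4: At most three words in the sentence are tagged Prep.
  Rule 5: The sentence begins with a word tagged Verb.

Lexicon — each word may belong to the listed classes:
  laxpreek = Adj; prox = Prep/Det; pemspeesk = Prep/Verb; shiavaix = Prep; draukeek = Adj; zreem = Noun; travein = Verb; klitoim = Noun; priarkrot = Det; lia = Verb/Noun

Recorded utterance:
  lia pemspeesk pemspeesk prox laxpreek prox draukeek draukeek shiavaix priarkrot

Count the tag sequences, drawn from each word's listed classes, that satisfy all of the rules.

11

Candidates per position — 1:lia {Verb,Noun}; 2:pemspeesk {Prep,Verb}; 3:pemspeesk {Prep,Verb}; 4:prox {Prep,Det}; 5:laxpreek {Adj}; 6:prox {Prep,Det}; 7:draukeek {Adj}; 8:draukeek {Adj}; 9:shiavaix {Prep}; 10:priarkrot {Det}.
There are 32 candidate sequences in total.
Checking each against the rules leaves 11 sequences.
Count = 11.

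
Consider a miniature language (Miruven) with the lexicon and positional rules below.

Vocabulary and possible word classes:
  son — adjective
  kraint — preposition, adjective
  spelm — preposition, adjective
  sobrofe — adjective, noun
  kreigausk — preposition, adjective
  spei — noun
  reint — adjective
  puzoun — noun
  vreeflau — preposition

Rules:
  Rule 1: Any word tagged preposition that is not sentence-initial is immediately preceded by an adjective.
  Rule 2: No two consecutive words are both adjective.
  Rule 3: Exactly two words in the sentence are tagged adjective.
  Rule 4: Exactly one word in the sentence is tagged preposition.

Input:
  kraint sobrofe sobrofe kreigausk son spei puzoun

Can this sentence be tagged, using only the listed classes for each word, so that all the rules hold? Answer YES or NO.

Candidates per position — 1:kraint {preposition,adjective}; 2:sobrofe {adjective,noun}; 3:sobrofe {adjective,noun}; 4:kreigausk {preposition,adjective}; 5:son {adjective}; 6:spei {noun}; 7:puzoun {noun}.
Every candidate sequence violates at least one rule; no consistent tagging exists.

NO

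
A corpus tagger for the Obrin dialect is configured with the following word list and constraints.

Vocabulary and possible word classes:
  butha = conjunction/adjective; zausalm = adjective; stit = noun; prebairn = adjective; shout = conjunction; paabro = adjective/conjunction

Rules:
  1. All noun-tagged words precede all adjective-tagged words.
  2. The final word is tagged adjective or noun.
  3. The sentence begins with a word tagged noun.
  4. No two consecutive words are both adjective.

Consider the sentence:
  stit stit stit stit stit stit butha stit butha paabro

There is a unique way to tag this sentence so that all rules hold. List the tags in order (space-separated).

Candidates per position — 1:stit {noun}; 2:stit {noun}; 3:stit {noun}; 4:stit {noun}; 5:stit {noun}; 6:stit {noun}; 7:butha {conjunction,adjective}; 8:stit {noun}; 9:butha {conjunction,adjective}; 10:paabro {adjective,conjunction}.
At position 7, choosing adjective makes rule 1 impossible to satisfy; hence conjunction.
At position 10, choosing conjunction makes rule 2 impossible to satisfy; hence adjective.
At position 9, choosing adjective makes rule 4 impossible to satisfy; hence conjunction.
That leaves exactly one tagging: noun noun noun noun noun noun conjunction noun conjunction adjective.
Rule-by-rule: rule 1 ok; rule 2 ok; rule 3 ok; rule 4 ok.

noun noun noun noun noun noun conjunction noun conjunction adjective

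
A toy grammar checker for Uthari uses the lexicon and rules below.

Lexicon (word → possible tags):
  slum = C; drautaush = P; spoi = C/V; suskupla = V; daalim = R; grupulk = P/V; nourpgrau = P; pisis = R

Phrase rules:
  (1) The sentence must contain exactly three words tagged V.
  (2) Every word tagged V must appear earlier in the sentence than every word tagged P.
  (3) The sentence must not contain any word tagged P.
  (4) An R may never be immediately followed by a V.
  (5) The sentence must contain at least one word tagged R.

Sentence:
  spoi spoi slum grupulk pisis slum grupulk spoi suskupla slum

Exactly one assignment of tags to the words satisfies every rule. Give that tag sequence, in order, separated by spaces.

C C C V R C V C V C

Candidates per position — 1:spoi {C,V}; 2:spoi {C,V}; 3:slum {C}; 4:grupulk {P,V}; 5:pisis {R}; 6:slum {C}; 7:grupulk {P,V}; 8:spoi {C,V}; 9:suskupla {V}; 10:slum {C}.
Position 4: tagging it P would leave rule 2 unsatisfiable, so it must be V.
Position 7: tagging it P would leave rule 2 unsatisfiable, so it must be V.
Position 8: tagging it V would leave rule 1 unsatisfiable, so it must be C.
Position 1: tagging it V would leave rule 1 unsatisfiable, so it must be C.
Position 2: tagging it V would leave rule 1 unsatisfiable, so it must be C.
The unique satisfying tagging is: C C C V R C V C V C.
Check: rule 1 satisfied; rule 2 satisfied; rule 3 satisfied; rule 4 satisfied; rule 5 satisfied.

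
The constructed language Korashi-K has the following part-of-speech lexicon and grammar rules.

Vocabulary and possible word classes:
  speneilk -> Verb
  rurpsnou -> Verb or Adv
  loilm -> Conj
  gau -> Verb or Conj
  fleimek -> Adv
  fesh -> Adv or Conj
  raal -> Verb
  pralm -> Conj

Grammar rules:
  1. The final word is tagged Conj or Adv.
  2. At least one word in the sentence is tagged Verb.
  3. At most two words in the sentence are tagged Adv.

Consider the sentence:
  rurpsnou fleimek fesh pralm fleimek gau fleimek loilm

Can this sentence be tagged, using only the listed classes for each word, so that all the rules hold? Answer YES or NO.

Candidates per position — 1:rurpsnou {Verb,Adv}; 2:fleimek {Adv}; 3:fesh {Adv,Conj}; 4:pralm {Conj}; 5:fleimek {Adv}; 6:gau {Verb,Conj}; 7:fleimek {Adv}; 8:loilm {Conj}.
Rule 3 cannot be satisfied by any choice of tags from the lexicon.
So there is no consistent tagging.

NO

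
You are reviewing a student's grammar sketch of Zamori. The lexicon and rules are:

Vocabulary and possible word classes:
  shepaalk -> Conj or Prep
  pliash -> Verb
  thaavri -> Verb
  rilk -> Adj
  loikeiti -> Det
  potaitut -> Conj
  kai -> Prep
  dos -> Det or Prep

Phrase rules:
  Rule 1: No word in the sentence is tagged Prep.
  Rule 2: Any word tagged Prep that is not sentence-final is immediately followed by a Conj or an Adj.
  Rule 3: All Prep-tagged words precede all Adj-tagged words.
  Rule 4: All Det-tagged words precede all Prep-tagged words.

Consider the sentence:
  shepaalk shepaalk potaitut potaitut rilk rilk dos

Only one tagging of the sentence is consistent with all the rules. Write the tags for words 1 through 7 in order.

Candidates per position — 1:shepaalk {Conj,Prep}; 2:shepaalk {Conj,Prep}; 3:potaitut {Conj}; 4:potaitut {Conj}; 5:rilk {Adj}; 6:rilk {Adj}; 7:dos {Det,Prep}.
If word 1 were Prep, no tagging could satisfy rule 1; so word 1 is Conj.
If word 2 were Prep, no tagging could satisfy rule 1; so word 2 is Conj.
If word 7 were Prep, no tagging could satisfy rule 1; so word 7 is Det.
That leaves exactly one tagging: Conj Conj Conj Conj Adj Adj Det.
Checking: rule 1 ok; rule 2 ok; rule 3 ok; rule 4 ok.

Conj Conj Conj Conj Adj Adj Det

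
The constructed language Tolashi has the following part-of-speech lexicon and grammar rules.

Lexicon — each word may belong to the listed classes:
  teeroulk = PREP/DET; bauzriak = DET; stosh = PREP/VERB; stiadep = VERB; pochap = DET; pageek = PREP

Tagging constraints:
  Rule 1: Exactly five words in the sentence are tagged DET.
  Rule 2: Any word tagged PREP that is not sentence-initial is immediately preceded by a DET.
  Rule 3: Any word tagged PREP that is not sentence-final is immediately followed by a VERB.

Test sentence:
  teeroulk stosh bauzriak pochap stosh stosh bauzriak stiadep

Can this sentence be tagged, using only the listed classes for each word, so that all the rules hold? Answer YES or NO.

Candidates per position — 1:teeroulk {PREP,DET}; 2:stosh {PREP,VERB}; 3:bauzriak {DET}; 4:pochap {DET}; 5:stosh {PREP,VERB}; 6:stosh {PREP,VERB}; 7:bauzriak {DET}; 8:stiadep {VERB}.
Rule 1 cannot be satisfied by any choice of tags from the lexicon.
So there is no consistent tagging.

NO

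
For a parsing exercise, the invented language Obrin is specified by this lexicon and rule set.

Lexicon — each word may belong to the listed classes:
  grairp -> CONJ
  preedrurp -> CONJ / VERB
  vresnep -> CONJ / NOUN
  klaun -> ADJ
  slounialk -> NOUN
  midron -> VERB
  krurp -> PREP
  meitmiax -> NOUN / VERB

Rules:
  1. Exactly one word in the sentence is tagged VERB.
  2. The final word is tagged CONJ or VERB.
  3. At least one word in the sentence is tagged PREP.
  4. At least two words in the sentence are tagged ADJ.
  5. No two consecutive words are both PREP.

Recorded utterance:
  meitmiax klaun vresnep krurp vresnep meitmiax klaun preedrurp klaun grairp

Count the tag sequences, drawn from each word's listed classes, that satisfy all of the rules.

Candidates per position — 1:meitmiax {NOUN,VERB}; 2:klaun {ADJ}; 3:vresnep {CONJ,NOUN}; 4:krurp {PREP}; 5:vresnep {CONJ,NOUN}; 6:meitmiax {NOUN,VERB}; 7:klaun {ADJ}; 8:preedrurp {CONJ,VERB}; 9:klaun {ADJ}; 10:grairp {CONJ}.
There are 32 candidate sequences in total.
Checking each against the rules leaves 12 sequences.
Count = 12.

12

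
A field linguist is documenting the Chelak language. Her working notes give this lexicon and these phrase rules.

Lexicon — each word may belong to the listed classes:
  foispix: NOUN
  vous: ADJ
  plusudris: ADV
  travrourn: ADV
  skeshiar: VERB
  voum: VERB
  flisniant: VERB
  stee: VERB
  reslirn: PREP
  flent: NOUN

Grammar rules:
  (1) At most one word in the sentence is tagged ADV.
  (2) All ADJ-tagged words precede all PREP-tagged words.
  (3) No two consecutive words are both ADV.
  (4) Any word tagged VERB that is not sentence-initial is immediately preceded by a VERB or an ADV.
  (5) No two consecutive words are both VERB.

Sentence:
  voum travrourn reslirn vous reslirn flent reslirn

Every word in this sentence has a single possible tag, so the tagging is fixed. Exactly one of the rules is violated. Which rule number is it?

2

Fixed tagging: VERB ADV PREP ADJ PREP NOUN PREP.
Rule check: R1 ✓, R2 ✗, R3 ✓, R4 ✓, R5 ✓.
Only rule 2 fails.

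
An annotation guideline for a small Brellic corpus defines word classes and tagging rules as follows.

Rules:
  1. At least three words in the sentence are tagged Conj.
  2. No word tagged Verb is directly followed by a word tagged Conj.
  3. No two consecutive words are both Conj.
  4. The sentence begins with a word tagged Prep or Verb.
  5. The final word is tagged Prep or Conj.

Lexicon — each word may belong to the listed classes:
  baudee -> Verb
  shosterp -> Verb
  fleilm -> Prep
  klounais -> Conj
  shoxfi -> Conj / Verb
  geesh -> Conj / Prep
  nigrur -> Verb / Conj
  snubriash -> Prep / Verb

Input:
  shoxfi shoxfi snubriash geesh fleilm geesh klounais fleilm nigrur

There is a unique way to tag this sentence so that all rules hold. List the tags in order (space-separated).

Candidates per position — 1:shoxfi {Conj,Verb}; 2:shoxfi {Conj,Verb}; 3:snubriash {Prep,Verb}; 4:geesh {Conj,Prep}; 5:fleilm {Prep}; 6:geesh {Conj,Prep}; 7:klounais {Conj}; 8:fleilm {Prep}; 9:nigrur {Verb,Conj}.
Position 1: tagging it Conj would leave rule 4 unsatisfiable, so it must be Verb.
Position 2: tagging it Conj would leave rule 2 unsatisfiable, so it must be Verb.
Position 6: tagging it Conj would leave rule 3 unsatisfiable, so it must be Prep.
Position 9: tagging it Verb would leave rule 1 unsatisfiable, so it must be Conj.
Position 4: tagging it Prep would leave rule 1 unsatisfiable, so it must be Conj.
Position 3: tagging it Verb would leave rule 2 unsatisfiable, so it must be Prep.
The unique satisfying tagging is: Verb Verb Prep Conj Prep Prep Conj Prep Conj.
Verifying each rule — rule 1 ok; rule 2 ok; rule 3 ok; rule 4 ok; rule 5 ok.

Verb Verb Prep Conj Prep Prep Conj Prep Conj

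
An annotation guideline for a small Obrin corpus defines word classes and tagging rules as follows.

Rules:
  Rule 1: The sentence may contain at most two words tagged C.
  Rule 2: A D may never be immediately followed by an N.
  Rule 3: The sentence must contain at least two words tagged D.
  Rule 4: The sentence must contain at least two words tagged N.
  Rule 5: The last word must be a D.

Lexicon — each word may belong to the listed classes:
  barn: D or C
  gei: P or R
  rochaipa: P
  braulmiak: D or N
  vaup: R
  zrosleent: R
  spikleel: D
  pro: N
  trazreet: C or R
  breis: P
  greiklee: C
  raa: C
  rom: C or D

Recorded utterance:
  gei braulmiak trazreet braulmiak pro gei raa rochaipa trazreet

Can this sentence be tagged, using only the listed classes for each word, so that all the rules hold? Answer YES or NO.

NO

Candidates per position — 1:gei {P,R}; 2:braulmiak {D,N}; 3:trazreet {C,R}; 4:braulmiak {D,N}; 5:pro {N}; 6:gei {P,R}; 7:raa {C}; 8:rochaipa {P}; 9:trazreet {C,R}.
Rule 5 cannot be satisfied by any choice of tags from the lexicon.
So there is no consistent tagging.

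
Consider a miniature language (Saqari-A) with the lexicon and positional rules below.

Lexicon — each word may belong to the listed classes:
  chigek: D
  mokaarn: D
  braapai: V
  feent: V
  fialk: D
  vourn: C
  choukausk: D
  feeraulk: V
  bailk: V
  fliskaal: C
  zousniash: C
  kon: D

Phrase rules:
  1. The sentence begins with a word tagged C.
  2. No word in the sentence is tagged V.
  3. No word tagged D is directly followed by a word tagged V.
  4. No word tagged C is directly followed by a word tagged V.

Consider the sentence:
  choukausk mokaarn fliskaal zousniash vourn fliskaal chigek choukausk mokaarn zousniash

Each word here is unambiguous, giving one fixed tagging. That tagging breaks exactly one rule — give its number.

1

Fixed tagging: D D C C C C D D D C.
Applying the rules: R1 violated, R2 holds, R3 holds, R4 holds.
Only rule 1 fails.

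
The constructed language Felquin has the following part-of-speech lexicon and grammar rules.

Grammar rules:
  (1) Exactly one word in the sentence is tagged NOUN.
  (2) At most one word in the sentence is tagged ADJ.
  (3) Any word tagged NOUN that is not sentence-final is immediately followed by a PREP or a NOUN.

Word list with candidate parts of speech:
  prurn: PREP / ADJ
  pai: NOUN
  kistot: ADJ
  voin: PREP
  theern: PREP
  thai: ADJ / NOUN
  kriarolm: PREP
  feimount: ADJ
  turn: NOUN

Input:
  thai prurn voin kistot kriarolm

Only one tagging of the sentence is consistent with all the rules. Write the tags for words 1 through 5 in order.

Candidates per position — 1:thai {ADJ,NOUN}; 2:prurn {PREP,ADJ}; 3:voin {PREP}; 4:kistot {ADJ}; 5:kriarolm {PREP}.
Word 1 cannot be ADJ — rule 1 would then fail for every completion. It is NOUN.
Word 2 cannot be ADJ — rule 2 would then fail for every completion. It is PREP.
The unique satisfying tagging is: NOUN PREP PREP ADJ PREP.
Verifying each rule — rule 1 ok; rule 2 ok; rule 3 ok.

NOUN PREP PREP ADJ PREP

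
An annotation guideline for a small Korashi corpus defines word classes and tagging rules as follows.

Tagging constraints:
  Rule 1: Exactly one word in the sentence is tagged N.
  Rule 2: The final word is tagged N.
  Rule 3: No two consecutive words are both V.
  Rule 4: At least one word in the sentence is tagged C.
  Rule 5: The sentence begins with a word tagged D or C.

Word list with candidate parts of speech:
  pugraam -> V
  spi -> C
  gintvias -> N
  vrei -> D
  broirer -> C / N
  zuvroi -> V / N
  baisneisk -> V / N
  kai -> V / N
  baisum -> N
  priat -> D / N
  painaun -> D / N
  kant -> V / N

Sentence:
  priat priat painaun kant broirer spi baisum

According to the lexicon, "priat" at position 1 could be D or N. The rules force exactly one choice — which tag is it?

Candidates per position — 1:priat {D,N}; 2:priat {D,N}; 3:painaun {D,N}; 4:kant {V,N}; 5:broirer {C,N}; 6:spi {C}; 7:baisum {N}.
At position 1, choosing N makes rule 1 impossible to satisfy; hence D.
At position 2, choosing N makes rule 1 impossible to satisfy; hence D.
At position 3, choosing N makes rule 1 impossible to satisfy; hence D.
At position 4, choosing N makes rule 1 impossible to satisfy; hence V.
At position 5, choosing N makes rule 1 impossible to satisfy; hence C.
So the tagging must be: D D D V C C N.
Verifying each rule — rule 1 satisfied; rule 2 satisfied; rule 3 satisfied; rule 4 satisfied; rule 5 satisfied.

D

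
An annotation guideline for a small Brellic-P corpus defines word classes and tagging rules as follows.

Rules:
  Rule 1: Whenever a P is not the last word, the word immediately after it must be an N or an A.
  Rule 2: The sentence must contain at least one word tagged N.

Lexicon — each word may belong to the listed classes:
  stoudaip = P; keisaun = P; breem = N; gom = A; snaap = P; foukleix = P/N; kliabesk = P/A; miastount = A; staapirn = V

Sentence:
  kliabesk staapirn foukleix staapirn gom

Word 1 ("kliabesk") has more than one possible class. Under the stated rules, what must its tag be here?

Candidates per position — 1:kliabesk {P,A}; 2:staapirn {V}; 3:foukleix {P,N}; 4:staapirn {V}; 5:gom {A}.
At position 1, choosing P makes rule 1 impossible to satisfy; hence A.
At position 3, choosing P makes rule 1 impossible to satisfy; hence N.
The only consistent sequence is: A V N V A.
Verifying each rule — rule 1 satisfied; rule 2 satisfied.

A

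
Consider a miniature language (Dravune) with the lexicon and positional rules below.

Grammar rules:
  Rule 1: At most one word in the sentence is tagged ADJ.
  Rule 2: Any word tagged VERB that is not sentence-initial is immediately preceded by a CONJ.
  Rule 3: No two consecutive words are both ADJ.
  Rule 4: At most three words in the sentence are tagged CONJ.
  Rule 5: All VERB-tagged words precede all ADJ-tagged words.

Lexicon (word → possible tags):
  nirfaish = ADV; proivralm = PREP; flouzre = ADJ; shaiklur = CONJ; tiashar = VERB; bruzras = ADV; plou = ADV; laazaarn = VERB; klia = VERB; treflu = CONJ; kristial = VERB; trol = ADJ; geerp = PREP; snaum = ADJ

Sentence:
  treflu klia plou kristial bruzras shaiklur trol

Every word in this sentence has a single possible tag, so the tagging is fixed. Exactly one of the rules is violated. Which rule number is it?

2

Fixed tagging: CONJ VERB ADV VERB ADV CONJ ADJ.
Checking each rule: R1 ok, R2 fails, R3 ok, R4 ok, R5 ok.
Only rule 2 fails.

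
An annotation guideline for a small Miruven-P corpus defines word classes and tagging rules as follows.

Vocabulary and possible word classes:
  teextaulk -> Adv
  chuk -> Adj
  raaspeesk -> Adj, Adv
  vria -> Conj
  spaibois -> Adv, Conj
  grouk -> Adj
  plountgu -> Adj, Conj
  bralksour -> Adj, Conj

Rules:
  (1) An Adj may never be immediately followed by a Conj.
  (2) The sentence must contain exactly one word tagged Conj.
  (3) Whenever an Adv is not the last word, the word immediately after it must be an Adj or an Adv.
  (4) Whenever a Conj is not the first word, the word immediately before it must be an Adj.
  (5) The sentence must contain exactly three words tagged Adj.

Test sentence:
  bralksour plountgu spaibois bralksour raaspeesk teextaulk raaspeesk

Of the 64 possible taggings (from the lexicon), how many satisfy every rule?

2

Candidates per position — 1:bralksour {Adj,Conj}; 2:plountgu {Adj,Conj}; 3:spaibois {Adv,Conj}; 4:bralksour {Adj,Conj}; 5:raaspeesk {Adj,Adv}; 6:teextaulk {Adv}; 7:raaspeesk {Adj,Adv}.
There are 64 candidate sequences in total.
The sequences that satisfy every rule: Conj Adj Adv Adj Adj Adv Adv; Conj Adj Adv Adj Adv Adv Adj.
Count = 2.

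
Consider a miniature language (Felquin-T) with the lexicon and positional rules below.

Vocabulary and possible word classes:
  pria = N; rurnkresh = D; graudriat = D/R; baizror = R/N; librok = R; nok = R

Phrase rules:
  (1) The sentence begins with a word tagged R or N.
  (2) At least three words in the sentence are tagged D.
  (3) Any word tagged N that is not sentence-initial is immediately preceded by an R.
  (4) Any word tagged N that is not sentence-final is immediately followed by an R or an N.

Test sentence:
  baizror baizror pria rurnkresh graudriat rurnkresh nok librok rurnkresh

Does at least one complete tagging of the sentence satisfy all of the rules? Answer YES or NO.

Candidates per position — 1:baizror {R,N}; 2:baizror {R,N}; 3:pria {N}; 4:rurnkresh {D}; 5:graudriat {D,R}; 6:rurnkresh {D}; 7:nok {R}; 8:librok {R}; 9:rurnkresh {D}.
Rule 4 cannot be satisfied by any choice of tags from the lexicon.
So there is no consistent tagging.

NO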